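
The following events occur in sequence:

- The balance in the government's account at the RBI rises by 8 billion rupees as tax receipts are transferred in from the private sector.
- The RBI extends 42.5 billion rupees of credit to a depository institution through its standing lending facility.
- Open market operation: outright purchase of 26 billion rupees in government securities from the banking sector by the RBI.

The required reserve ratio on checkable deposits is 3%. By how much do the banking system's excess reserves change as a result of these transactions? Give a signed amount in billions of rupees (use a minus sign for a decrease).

+60.74 billion

Government account inflow 8 billion rupees: reserves −8B, deposits −8B.
Discount-window loan 42.5 billion rupees: reserves +42.5B, deposits 0.
OMO purchase (from banks) 26 billion rupees: reserves +26B, deposits 0.
Totals: Δreserves = +60.5B, Δdeposits = −8B.
Δrequired reserves = 3% × −8B = −0.24B.
Δexcess reserves = Δreserves − Δrequired = +60.5B − (−0.24B) = +60.74 billion.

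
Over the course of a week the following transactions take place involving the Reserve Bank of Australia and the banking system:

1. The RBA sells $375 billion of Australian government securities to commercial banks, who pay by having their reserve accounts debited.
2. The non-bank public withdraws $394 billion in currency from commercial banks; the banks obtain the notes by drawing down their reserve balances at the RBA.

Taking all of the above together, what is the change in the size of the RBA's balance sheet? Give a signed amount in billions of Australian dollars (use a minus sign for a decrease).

-$375 billion

RBA balance sheet:
  Assets:      Securities −$375B
  Liabilities: Bank reserves −$769B, Currency in circulation +$394B
Change in total RBA assets = -$375 billion.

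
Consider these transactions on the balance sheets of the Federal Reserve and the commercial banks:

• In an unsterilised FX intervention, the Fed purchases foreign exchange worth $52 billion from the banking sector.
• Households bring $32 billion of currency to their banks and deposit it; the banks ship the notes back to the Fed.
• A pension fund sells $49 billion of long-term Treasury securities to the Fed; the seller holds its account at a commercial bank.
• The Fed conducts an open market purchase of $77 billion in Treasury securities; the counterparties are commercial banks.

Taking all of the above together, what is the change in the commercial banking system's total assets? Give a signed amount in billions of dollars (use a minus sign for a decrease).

+$81 billion

FX purchase $52 billion: just an asset swap on bank balance sheets → 0.
Currency deposit $32 billion: bank balance sheets expand → +$32B.
Asset purchase (from non-banks) $49 billion: bank balance sheets expand → +$49B.
OMO purchase (from banks) $77 billion: just an asset swap on bank balance sheets → 0.
Net: 0 + 32 + 49 + 0 = +$81 billion.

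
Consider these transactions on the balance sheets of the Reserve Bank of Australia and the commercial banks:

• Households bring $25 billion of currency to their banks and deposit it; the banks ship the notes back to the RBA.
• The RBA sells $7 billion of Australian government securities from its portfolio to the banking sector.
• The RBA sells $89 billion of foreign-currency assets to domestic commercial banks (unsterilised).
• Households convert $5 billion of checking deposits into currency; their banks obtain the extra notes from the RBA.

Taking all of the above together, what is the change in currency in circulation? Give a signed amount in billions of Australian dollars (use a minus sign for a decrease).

-$20 billion

Currency deposit $25 billion: notes return to the central bank → −$25B.
OMO sale (to banks) $7 billion: no currency enters or leaves circulation → 0.
FX sale $89 billion: no currency enters or leaves circulation → 0.
Currency withdrawal $5 billion: notes leave the central bank → +$5B.
Net: −25 + 0 + 0 + 5 = -$20 billion.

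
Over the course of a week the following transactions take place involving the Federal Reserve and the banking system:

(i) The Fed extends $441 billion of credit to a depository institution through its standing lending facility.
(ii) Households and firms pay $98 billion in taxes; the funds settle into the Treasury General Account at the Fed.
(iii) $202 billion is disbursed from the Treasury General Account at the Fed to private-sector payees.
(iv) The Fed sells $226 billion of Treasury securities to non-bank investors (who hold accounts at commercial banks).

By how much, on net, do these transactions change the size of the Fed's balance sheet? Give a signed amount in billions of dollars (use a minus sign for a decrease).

Discount-window loan $441 billion: a Fed asset is acquired → +$441B.
Government account inflow $98 billion: only the composition of liabilities changes → 0.
Government spending $202 billion: only the composition of liabilities changes → 0.
Asset sale (to non-banks) $226 billion: a Fed asset is shed → −$226B.
Net: 441 + 0 + 0 − 226 = +$215 billion.

+$215 billion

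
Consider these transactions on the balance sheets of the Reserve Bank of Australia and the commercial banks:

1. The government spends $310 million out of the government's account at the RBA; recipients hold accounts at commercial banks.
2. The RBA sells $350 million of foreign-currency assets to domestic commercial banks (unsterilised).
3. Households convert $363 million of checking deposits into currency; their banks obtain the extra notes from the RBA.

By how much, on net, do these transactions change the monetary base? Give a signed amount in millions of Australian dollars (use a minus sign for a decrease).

-$40 million

Government spending $310 million: a non-base liability converts back to reserves → +$310M.
FX sale $350 million: RBA balance sheet contracts → −$350M.
Currency withdrawal $363 million: just a shift between currency and reserves — both are base money → 0.
Net: 310 − 350 + 0 = -$40 million.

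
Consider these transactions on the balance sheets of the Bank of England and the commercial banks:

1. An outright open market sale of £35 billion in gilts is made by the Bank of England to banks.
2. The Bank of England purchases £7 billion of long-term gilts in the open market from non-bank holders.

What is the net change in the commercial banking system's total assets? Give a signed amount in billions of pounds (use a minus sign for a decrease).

+£7 billion

Bank of England balance sheet:
  Assets:      Securities −£28B
  Liabilities: Bank reserves −£28B
Commercial banking system:
  Assets:      Reserves at CB −£28B, Securities +£35B
  Liabilities: Checkable deposits +£7B
Change in total bank assets = +£7 billion.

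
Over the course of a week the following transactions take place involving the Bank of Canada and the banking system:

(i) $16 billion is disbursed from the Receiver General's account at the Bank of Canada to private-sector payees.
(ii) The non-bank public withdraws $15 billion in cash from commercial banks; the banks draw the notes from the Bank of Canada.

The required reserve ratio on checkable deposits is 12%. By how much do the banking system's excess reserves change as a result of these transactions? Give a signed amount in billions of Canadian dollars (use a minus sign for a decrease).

+$0.88 billion

Government spending $16 billion: reserves +$16B, deposits +$16B.
Currency withdrawal $15 billion: reserves −$15B, deposits −$15B.
Totals: Δreserves = +$1B, Δdeposits = +$1B.
Δrequired reserves = 12% × +$1B = +$0.12B.
Δexcess reserves = Δreserves − Δrequired = +$1B − (+$0.12B) = +$0.88 billion.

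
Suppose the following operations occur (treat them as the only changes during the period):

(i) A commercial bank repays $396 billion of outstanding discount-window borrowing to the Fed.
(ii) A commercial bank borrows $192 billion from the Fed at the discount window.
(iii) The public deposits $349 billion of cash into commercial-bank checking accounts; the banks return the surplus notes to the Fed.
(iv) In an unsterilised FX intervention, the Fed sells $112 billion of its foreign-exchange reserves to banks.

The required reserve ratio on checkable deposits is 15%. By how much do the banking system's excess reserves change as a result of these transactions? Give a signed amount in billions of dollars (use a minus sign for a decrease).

Discount-window repayment $396 billion: reserves −$396B, deposits 0.
Discount-window loan $192 billion: reserves +$192B, deposits 0.
Currency deposit $349 billion: reserves +$349B, deposits +$349B.
FX sale $112 billion: reserves −$112B, deposits 0.
Totals: Δreserves = +$33B, Δdeposits = +$349B.
Δrequired reserves = 15% × +$349B = +$52.35B.
Δexcess reserves = Δreserves − Δrequired = +$33B − (+$52.35B) = -$19.35 billion.

-$19.35 billion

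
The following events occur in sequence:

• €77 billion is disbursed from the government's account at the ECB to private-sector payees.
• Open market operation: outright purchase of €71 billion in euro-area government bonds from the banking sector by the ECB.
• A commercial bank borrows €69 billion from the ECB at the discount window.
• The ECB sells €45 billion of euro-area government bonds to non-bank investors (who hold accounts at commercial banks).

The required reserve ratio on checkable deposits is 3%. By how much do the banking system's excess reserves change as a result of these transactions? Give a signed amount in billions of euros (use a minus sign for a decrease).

Government spending €77 billion: reserves +€77B, deposits +€77B.
OMO purchase (from banks) €71 billion: reserves +€71B, deposits 0.
Discount-window loan €69 billion: reserves +€69B, deposits 0.
Asset sale (to non-banks) €45 billion: reserves −€45B, deposits −€45B.
Totals: Δreserves = +€172B, Δdeposits = +€32B.
Δrequired reserves = 3% × +€32B = +€0.96B.
Δexcess reserves = Δreserves − Δrequired = +€172B − (+€0.96B) = +€171.04 billion.

+€171.04 billion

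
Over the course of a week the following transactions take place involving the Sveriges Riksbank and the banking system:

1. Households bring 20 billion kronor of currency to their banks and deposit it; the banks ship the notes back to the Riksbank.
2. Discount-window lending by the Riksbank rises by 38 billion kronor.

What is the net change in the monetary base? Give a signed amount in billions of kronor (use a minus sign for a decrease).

Riksbank balance sheet:
  Assets:      Loans to banks +38B
  Liabilities: Bank reserves +58B, Currency in circulation −20B
Monetary base = currency + reserves: −20B + (+58B) = +38 billion.

+38 billion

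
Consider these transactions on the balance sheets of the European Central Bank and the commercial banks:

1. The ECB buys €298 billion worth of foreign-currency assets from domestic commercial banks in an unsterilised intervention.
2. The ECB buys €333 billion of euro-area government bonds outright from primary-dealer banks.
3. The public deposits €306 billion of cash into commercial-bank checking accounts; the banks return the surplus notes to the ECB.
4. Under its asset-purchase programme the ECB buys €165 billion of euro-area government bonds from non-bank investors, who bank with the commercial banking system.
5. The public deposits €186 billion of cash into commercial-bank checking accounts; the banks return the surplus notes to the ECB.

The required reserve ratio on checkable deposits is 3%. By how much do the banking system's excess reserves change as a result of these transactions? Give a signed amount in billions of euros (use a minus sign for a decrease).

+€1268.29 billion

FX purchase €298 billion: reserves +€298B, deposits 0.
OMO purchase (from banks) €333 billion: reserves +€333B, deposits 0.
Currency deposit €306 billion: reserves +€306B, deposits +€306B.
Asset purchase (from non-banks) €165 billion: reserves +€165B, deposits +€165B.
Currency deposit €186 billion: reserves +€186B, deposits +€186B.
Totals: Δreserves = +€1288B, Δdeposits = +€657B.
Δrequired reserves = 3% × +€657B = +€19.71B.
Δexcess reserves = Δreserves − Δrequired = +€1288B − (+€19.71B) = +€1268.29 billion.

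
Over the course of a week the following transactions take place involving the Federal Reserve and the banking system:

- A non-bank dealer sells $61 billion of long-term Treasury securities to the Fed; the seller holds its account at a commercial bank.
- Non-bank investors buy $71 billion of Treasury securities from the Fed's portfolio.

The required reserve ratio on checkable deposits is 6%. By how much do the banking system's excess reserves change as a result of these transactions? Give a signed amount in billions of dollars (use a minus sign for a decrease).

Asset purchase (from non-banks) $61 billion: reserves +$61B, deposits +$61B.
Asset sale (to non-banks) $71 billion: reserves −$71B, deposits −$71B.
Totals: Δreserves = −$10B, Δdeposits = −$10B.
Δrequired reserves = 6% × −$10B = −$0.6B.
Δexcess reserves = Δreserves − Δrequired = −$10B − (−$0.6B) = -$9.4 billion.

-$9.4 billion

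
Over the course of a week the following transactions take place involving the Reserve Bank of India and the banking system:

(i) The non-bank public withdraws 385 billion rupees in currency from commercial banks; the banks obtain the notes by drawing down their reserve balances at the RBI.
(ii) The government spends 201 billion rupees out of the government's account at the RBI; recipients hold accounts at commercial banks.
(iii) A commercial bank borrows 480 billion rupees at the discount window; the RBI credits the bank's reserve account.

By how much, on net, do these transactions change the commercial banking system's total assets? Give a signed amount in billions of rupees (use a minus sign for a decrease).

Currency withdrawal 385 billion rupees: bank balance sheets shrink → −385B.
Government spending 201 billion rupees: bank balance sheets expand → +201B.
Discount-window loan 480 billion rupees: bank balance sheets expand → +480B.
Net: −385 + 201 + 480 = +296 billion.

+296 billion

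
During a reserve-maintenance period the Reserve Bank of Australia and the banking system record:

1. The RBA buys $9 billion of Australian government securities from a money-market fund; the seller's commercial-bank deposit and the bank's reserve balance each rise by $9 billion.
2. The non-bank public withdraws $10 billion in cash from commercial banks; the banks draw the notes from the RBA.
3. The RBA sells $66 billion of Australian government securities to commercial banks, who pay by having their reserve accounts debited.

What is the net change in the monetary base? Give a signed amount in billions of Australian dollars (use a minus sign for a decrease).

Asset purchase (from non-banks) $9 billion: RBA balance sheet expands → +$9B.
Currency withdrawal $10 billion: just a shift between currency and reserves — both are base money → 0.
OMO sale (to banks) $66 billion: RBA balance sheet contracts → −$66B.
Net: 9 + 0 − 66 = -$57 billion.

-$57 billion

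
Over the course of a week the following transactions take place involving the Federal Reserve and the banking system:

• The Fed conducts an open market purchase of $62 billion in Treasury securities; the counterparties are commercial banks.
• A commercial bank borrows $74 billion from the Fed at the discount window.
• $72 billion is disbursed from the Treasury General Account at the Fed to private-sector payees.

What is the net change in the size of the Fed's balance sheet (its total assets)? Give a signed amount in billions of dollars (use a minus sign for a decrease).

+$136 billion

OMO purchase (from banks) $62 billion: a Fed asset is acquired → +$62B.
Discount-window loan $74 billion: a Fed asset is acquired → +$74B.
Government spending $72 billion: only the composition of liabilities changes → 0.
Net: 62 + 74 + 0 = +$136 billion.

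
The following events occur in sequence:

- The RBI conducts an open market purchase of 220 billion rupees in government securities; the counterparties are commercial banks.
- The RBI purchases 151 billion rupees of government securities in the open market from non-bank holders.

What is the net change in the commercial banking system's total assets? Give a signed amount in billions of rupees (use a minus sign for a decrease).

OMO purchase (from banks) 220 billion rupees: just an asset swap on bank balance sheets → 0.
Asset purchase (from non-banks) 151 billion rupees: bank balance sheets expand → +151B.
Net: 0 + 151 = +151 billion.

+151 billion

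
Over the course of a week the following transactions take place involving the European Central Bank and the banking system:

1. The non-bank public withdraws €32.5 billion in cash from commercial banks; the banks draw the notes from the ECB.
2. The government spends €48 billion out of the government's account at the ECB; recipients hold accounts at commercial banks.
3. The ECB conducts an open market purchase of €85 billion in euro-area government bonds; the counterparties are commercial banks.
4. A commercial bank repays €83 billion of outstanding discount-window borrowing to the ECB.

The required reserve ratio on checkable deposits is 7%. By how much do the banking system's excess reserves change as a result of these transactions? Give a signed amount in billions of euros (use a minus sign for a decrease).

+€16.415 billion

Currency withdrawal €32.5 billion: reserves −€32.5B, deposits −€32.5B.
Government spending €48 billion: reserves +€48B, deposits +€48B.
OMO purchase (from banks) €85 billion: reserves +€85B, deposits 0.
Discount-window repayment €83 billion: reserves −€83B, deposits 0.
Totals: Δreserves = +€17.5B, Δdeposits = +€15.5B.
Δrequired reserves = 7% × +€15.5B = +€1.085B.
Δexcess reserves = Δreserves − Δrequired = +€17.5B − (+€1.085B) = +€16.415 billion.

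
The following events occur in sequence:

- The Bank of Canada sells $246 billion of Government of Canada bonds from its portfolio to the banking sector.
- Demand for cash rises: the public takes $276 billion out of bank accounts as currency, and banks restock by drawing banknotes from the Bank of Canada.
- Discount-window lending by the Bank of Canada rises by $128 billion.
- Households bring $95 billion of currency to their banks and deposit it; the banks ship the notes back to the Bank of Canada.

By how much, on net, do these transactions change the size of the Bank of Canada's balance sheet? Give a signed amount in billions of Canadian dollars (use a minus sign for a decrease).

-$118 billion

Bank of Canada balance sheet:
  Assets:      Securities −$246B, Loans to banks +$128B
  Liabilities: Bank reserves −$299B, Currency in circulation +$181B
Commercial banking system:
  Assets:      Reserves at CB −$299B, Securities +$246B
  Liabilities: Checkable deposits −$181B, Borrowings from CB +$128B
Change in total Bank of Canada assets = -$118 billion.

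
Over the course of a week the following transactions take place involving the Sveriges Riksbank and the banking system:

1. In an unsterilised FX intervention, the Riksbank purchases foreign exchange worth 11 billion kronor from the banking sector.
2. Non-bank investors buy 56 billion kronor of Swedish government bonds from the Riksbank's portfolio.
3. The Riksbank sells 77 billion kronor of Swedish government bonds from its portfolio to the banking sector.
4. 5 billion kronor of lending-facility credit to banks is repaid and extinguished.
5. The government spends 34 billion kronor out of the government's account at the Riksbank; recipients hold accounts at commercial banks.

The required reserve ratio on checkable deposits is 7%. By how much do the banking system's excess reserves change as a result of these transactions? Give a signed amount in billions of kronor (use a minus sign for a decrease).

FX purchase 11 billion kronor: reserves +11B, deposits 0.
Asset sale (to non-banks) 56 billion kronor: reserves −56B, deposits −56B.
OMO sale (to banks) 77 billion kronor: reserves −77B, deposits 0.
Discount-window repayment 5 billion kronor: reserves −5B, deposits 0.
Government spending 34 billion kronor: reserves +34B, deposits +34B.
Totals: Δreserves = −93B, Δdeposits = −22B.
Δrequired reserves = 7% × −22B = −1.54B.
Δexcess reserves = Δreserves − Δrequired = −93B − (−1.54B) = -91.46 billion.

-91.46 billion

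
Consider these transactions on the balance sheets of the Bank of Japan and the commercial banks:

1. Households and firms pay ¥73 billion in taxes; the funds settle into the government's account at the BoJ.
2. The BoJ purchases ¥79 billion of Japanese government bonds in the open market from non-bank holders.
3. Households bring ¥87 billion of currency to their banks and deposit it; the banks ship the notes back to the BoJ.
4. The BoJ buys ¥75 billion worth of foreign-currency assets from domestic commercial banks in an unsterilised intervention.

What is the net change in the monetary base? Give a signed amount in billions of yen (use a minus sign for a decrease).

+¥81 billion

Government account inflow ¥73 billion: reserves shift to a non-base liability → −¥73B.
Asset purchase (from non-banks) ¥79 billion: BoJ balance sheet expands → +¥79B.
Currency deposit ¥87 billion: just a shift between currency and reserves — both are base money → 0.
FX purchase ¥75 billion: BoJ balance sheet expands → +¥75B.
Net: −73 + 79 + 0 + 75 = +¥81 billion.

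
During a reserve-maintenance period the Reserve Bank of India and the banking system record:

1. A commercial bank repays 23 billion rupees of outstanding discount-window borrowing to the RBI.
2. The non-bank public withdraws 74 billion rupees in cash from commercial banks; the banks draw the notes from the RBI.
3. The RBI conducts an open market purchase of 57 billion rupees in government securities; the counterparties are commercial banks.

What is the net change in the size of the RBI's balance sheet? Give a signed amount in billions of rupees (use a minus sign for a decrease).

Discount-window repayment 23 billion rupees: an RBI asset is shed → −23B.
Currency withdrawal 74 billion rupees: only the composition of liabilities changes → 0.
OMO purchase (from banks) 57 billion rupees: an RBI asset is acquired → +57B.
Net: −23 + 0 + 57 = +34 billion.

+34 billion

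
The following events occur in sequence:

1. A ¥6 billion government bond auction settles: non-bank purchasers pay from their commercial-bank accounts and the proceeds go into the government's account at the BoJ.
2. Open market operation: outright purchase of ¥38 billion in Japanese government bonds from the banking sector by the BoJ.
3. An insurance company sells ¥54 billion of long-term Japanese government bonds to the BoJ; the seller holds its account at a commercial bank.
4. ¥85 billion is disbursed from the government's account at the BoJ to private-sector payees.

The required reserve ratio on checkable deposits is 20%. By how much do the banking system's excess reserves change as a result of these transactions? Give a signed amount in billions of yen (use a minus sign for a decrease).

Government account inflow ¥6 billion: reserves −¥6B, deposits −¥6B.
OMO purchase (from banks) ¥38 billion: reserves +¥38B, deposits 0.
Asset purchase (from non-banks) ¥54 billion: reserves +¥54B, deposits +¥54B.
Government spending ¥85 billion: reserves +¥85B, deposits +¥85B.
Totals: Δreserves = +¥171B, Δdeposits = +¥133B.
Δrequired reserves = 20% × +¥133B = +¥26.6B.
Δexcess reserves = Δreserves − Δrequired = +¥171B − (+¥26.6B) = +¥144.4 billion.

+¥144.4 billion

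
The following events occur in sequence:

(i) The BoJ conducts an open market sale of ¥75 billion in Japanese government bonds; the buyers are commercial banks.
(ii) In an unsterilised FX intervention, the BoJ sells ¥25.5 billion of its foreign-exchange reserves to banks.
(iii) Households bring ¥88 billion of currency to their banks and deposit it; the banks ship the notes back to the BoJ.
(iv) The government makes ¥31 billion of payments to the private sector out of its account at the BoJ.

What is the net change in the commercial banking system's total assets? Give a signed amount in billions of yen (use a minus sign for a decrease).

BoJ balance sheet:
  Assets:      Securities −¥75B, Foreign assets −¥25.5B
  Liabilities: Bank reserves +¥18.5B, Currency in circulation −¥88B, Government deposits −¥31B
Commercial banking system:
  Assets:      Reserves at CB +¥18.5B, Securities +¥75B, Foreign assets +¥25.5B
  Liabilities: Checkable deposits +¥119B
Change in total bank assets = +¥119 billion.

+¥119 billion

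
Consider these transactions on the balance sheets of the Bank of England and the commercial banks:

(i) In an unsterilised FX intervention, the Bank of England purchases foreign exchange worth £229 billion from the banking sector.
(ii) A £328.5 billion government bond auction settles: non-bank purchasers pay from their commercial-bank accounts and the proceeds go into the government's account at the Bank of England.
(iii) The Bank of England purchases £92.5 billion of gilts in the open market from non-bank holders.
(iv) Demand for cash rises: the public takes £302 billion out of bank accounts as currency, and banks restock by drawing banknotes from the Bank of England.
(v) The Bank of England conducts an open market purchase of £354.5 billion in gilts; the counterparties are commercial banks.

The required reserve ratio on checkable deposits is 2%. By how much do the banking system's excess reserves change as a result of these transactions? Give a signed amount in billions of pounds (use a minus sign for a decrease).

FX purchase £229 billion: reserves +£229B, deposits 0.
Government account inflow £328.5 billion: reserves −£328.5B, deposits −£328.5B.
Asset purchase (from non-banks) £92.5 billion: reserves +£92.5B, deposits +£92.5B.
Currency withdrawal £302 billion: reserves −£302B, deposits −£302B.
OMO purchase (from banks) £354.5 billion: reserves +£354.5B, deposits 0.
Totals: Δreserves = +£45.5B, Δdeposits = −£538B.
Δrequired reserves = 2% × −£538B = −£10.76B.
Δexcess reserves = Δreserves − Δrequired = +£45.5B − (−£10.76B) = +£56.26 billion.

+£56.26 billion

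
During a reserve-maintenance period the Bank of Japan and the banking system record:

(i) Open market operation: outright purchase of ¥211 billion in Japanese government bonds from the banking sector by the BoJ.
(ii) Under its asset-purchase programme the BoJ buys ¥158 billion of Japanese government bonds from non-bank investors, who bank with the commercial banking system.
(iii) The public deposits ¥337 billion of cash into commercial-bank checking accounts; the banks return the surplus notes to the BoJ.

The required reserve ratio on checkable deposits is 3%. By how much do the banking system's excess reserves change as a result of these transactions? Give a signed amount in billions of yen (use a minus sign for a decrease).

+¥691.15 billion

OMO purchase (from banks) ¥211 billion: reserves +¥211B, deposits 0.
Asset purchase (from non-banks) ¥158 billion: reserves +¥158B, deposits +¥158B.
Currency deposit ¥337 billion: reserves +¥337B, deposits +¥337B.
Totals: Δreserves = +¥706B, Δdeposits = +¥495B.
Δrequired reserves = 3% × +¥495B = +¥14.85B.
Δexcess reserves = Δreserves − Δrequired = +¥706B − (+¥14.85B) = +¥691.15 billion.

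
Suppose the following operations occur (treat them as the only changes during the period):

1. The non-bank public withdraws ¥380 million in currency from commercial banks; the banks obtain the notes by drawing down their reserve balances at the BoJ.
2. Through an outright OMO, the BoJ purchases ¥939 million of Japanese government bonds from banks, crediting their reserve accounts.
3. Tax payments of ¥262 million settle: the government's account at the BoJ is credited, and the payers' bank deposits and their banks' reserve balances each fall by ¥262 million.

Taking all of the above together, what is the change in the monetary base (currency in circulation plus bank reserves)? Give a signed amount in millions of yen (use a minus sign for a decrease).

BoJ balance sheet:
  Assets:      Securities +¥939M
  Liabilities: Bank reserves +¥297M, Currency in circulation +¥380M, Government deposits +¥262M
Monetary base = currency + reserves: +¥380M + (+¥297M) = +¥677 million.

+¥677 million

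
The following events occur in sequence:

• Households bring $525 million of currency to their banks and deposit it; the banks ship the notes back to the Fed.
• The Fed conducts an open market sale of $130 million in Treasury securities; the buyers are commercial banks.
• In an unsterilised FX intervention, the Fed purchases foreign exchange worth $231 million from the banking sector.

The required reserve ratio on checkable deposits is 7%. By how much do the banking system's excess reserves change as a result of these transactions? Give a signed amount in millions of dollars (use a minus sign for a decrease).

+$589.25 million

Currency deposit $525 million: reserves +$525M, deposits +$525M.
OMO sale (to banks) $130 million: reserves −$130M, deposits 0.
FX purchase $231 million: reserves +$231M, deposits 0.
Totals: Δreserves = +$626M, Δdeposits = +$525M.
Δrequired reserves = 7% × +$525M = +$36.75M.
Δexcess reserves = Δreserves − Δrequired = +$626M − (+$36.75M) = +$589.25 million.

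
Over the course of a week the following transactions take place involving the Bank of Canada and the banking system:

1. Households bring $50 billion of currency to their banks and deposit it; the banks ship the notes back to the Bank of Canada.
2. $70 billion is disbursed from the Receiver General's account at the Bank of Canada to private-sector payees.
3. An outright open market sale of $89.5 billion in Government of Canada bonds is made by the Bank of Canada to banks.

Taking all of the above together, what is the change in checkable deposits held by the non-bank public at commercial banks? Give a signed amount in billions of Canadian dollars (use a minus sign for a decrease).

+$120 billion

Currency deposit $50 billion: non-bank counterparties' bank balances rise → +$50B.
Government spending $70 billion: non-bank counterparties' bank balances rise → +$70B.
OMO sale (to banks) $89.5 billion: the counterparty is a bank, so public deposits are unchanged → 0.
Net: 50 + 70 + 0 = +$120 billion.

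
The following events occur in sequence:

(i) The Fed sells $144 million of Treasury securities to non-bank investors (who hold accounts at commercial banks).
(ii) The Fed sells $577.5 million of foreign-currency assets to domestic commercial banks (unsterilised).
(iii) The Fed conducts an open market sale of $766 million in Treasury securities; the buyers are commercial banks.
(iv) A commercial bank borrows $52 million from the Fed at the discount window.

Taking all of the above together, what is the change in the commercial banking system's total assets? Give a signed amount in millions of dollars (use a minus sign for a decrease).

-$92 million

Fed balance sheet:
  Assets:      Securities −$910M, Loans to banks +$52M, Foreign assets −$577.5M
  Liabilities: Bank reserves −$1435.5M
Commercial banking system:
  Assets:      Reserves at CB −$1435.5M, Securities +$766M, Foreign assets +$577.5M
  Liabilities: Checkable deposits −$144M, Borrowings from CB +$52M
Change in total bank assets = -$92 million.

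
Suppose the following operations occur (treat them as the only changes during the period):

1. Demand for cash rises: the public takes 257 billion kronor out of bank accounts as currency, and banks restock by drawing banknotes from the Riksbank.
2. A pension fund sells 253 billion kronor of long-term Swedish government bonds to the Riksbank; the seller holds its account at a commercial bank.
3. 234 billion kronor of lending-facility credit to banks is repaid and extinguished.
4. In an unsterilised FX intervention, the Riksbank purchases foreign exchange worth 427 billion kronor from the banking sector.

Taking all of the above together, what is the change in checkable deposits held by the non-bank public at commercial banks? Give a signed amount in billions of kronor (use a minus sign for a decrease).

-4 billion

Riksbank balance sheet:
  Assets:      Securities +253B, Loans to banks −234B, Foreign assets +427B
  Liabilities: Bank reserves +189B, Currency in circulation +257B
Commercial banking system:
  Assets:      Reserves at CB +189B, Foreign assets −427B
  Liabilities: Checkable deposits −4B, Borrowings from CB −234B
So the change in checkable deposits held by the non-bank public at commercial banks is -4 billion.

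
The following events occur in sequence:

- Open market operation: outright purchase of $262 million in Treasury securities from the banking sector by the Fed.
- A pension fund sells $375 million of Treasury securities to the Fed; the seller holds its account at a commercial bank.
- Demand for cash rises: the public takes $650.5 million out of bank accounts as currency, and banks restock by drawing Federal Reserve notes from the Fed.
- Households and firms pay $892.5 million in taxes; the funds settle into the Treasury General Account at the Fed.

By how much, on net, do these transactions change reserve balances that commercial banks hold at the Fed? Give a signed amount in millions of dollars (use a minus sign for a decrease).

-$906 million

OMO purchase (from banks) $262 million: the Fed pays by crediting reserve accounts → +$262M.
Asset purchase (from non-banks) $375 million: the Fed pays by crediting reserve accounts → +$375M.
Currency withdrawal $650.5 million: banks swap reserves for currency → −$650.5M.
Government account inflow $892.5 million: funds move from bank reserves into the government account → −$892.5M.
Net: 262 + 375 − 650.5 − 892.5 = -$906 million.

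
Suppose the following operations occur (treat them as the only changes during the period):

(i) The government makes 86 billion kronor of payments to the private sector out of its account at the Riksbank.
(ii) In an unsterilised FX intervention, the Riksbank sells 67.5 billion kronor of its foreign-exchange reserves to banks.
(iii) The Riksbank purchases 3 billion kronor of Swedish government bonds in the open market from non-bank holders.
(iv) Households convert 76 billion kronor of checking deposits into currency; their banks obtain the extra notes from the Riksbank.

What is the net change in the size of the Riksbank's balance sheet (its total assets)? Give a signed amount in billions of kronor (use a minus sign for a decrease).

Government spending 86 billion kronor: only the composition of liabilities changes → 0.
FX sale 67.5 billion kronor: a Riksbank asset is shed → −67.5B.
Asset purchase (from non-banks) 3 billion kronor: a Riksbank asset is acquired → +3B.
Currency withdrawal 76 billion kronor: only the composition of liabilities changes → 0.
Net: 0 − 67.5 + 3 + 0 = -64.5 billion.

-64.5 billion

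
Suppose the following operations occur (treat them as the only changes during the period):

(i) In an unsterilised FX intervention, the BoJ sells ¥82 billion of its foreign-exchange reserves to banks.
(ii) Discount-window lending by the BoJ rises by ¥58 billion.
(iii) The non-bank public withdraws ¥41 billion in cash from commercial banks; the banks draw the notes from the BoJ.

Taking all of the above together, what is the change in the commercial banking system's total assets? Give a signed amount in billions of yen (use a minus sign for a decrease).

+¥17 billion

FX sale ¥82 billion: just an asset swap on bank balance sheets → 0.
Discount-window loan ¥58 billion: bank balance sheets expand → +¥58B.
Currency withdrawal ¥41 billion: bank balance sheets shrink → −¥41B.
Net: 0 + 58 − 41 = +¥17 billion.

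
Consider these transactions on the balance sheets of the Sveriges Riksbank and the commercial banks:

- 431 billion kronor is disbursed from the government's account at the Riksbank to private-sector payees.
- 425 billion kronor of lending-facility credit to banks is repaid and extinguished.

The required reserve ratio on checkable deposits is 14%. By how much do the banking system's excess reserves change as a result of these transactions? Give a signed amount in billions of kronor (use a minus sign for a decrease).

-54.34 billion

Government spending 431 billion kronor: reserves +431B, deposits +431B.
Discount-window repayment 425 billion kronor: reserves −425B, deposits 0.
Totals: Δreserves = +6B, Δdeposits = +431B.
Δrequired reserves = 14% × +431B = +60.34B.
Δexcess reserves = Δreserves − Δrequired = +6B − (+60.34B) = -54.34 billion.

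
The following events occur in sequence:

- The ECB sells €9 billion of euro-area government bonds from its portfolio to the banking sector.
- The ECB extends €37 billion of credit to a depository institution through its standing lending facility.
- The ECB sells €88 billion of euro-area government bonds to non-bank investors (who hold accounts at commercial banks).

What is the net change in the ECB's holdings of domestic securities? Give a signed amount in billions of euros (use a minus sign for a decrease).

OMO sale (to banks) €9 billion: securities removed from the ECB's portfolio → −€9B.
Discount-window loan €37 billion: the ECB's securities portfolio is untouched → 0.
Asset sale (to non-banks) €88 billion: securities removed from the ECB's portfolio → −€88B.
Net: −9 + 0 − 88 = -€97 billion.

-€97 billion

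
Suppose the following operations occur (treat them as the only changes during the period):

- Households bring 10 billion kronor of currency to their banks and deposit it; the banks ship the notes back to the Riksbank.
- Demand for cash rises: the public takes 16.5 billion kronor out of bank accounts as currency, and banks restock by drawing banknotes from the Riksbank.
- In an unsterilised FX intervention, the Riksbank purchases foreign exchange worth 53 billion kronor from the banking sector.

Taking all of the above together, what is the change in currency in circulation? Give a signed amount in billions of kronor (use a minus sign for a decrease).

+6.5 billion

Riksbank balance sheet:
  Assets:      Foreign assets +53B
  Liabilities: Bank reserves +46.5B, Currency in circulation +6.5B
Commercial banking system:
  Assets:      Reserves at CB +46.5B, Foreign assets −53B
  Liabilities: Checkable deposits −6.5B
So the change in currency in circulation is +6.5 billion.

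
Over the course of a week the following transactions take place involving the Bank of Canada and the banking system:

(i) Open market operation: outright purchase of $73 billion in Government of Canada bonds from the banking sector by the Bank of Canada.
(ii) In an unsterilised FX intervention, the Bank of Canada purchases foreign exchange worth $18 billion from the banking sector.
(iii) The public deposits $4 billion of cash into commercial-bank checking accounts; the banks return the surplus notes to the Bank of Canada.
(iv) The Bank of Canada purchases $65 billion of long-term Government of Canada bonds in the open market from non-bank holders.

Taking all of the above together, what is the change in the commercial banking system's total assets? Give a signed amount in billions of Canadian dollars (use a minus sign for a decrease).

OMO purchase (from banks) $73 billion: just an asset swap on bank balance sheets → 0.
FX purchase $18 billion: just an asset swap on bank balance sheets → 0.
Currency deposit $4 billion: bank balance sheets expand → +$4B.
Asset purchase (from non-banks) $65 billion: bank balance sheets expand → +$65B.
Net: 0 + 0 + 4 + 65 = +$69 billion.

+$69 billion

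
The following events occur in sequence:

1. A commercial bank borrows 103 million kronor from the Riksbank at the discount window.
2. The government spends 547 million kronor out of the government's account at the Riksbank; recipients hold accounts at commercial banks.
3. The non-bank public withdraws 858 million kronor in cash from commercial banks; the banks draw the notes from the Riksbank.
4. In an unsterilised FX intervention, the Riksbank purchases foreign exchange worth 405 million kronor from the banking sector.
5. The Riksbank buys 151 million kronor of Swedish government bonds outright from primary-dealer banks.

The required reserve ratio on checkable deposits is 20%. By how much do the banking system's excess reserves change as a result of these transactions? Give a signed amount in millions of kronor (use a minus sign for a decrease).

Discount-window loan 103 million kronor: reserves +103M, deposits 0.
Government spending 547 million kronor: reserves +547M, deposits +547M.
Currency withdrawal 858 million kronor: reserves −858M, deposits −858M.
FX purchase 405 million kronor: reserves +405M, deposits 0.
OMO purchase (from banks) 151 million kronor: reserves +151M, deposits 0.
Totals: Δreserves = +348M, Δdeposits = −311M.
Δrequired reserves = 20% × −311M = −62.2M.
Δexcess reserves = Δreserves − Δrequired = +348M − (−62.2M) = +410.2 million.

+410.2 million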